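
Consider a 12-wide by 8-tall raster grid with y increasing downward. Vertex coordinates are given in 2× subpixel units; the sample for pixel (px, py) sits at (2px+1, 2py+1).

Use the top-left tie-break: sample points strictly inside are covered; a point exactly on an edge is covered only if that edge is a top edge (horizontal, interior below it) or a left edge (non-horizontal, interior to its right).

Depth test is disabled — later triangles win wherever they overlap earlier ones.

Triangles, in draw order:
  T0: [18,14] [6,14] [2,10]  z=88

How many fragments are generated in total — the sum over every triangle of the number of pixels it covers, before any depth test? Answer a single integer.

T0:
  2·area = 48
  edge (18, 14)→(6, 14): d=(-12,0) right/bottom  bias=-1
  edge (6, 14)→(2, 10): d=(-4,-4) top-left  bias=+0
  edge (2, 10)→(18, 14): d=(16,4) right/bottom  bias=-1
    (0,4)@(1, 9): e=[60,0,-12] → ·  [on edge]
    (1,5)@(3, 11): e=[36,0,12] → █  [on edge]
    (2,5)@(5, 11): e=[36,8,4] → █
    (3,5)@(7, 11): e=[36,16,-4] → ·
    (1,6)@(3, 13): e=[12,-8,44] → ·
    (2,6)@(5, 13): e=[12,0,36] → █  [on edge]
    (3,6)@(7, 13): e=[12,8,28] → █
    (4,6)@(9, 13): e=[12,16,20] → █
    (5,6)@(11, 13): e=[12,24,12] → █
    (6,6)@(13, 13): e=[12,32,4] → █
    (7,6)@(15, 13): e=[12,40,-4] → ·
    (2,7)@(5, 15): e=[-12,-8,68] → ·
    (3,7)@(7, 15): e=[-12,0,60] → ·  [on edge]
  covered (7 px):
    · · · · · · · · · · · ·
    · · · · · · · · · · · ·
    · · · · · · · · · · · ·
    · · · · · · · · · · · ·
    · · · · · · · · · · · ·
    · █ █ · · · · · · · · ·
    · · █ █ █ █ █ · · · · ·
    · · · · · · · · · · · ·

Final: 7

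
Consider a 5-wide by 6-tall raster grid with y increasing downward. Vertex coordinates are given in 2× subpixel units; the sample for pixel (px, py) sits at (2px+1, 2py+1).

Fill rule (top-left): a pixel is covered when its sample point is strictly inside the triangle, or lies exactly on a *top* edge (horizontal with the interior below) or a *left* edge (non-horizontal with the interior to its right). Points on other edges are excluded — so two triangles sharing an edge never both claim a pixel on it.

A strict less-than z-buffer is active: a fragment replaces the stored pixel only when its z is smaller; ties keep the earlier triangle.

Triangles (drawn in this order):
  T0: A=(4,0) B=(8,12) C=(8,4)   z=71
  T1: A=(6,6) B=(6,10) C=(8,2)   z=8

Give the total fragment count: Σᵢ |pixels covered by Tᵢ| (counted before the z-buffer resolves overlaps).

T0:
  2·area = 32  (B↔C swapped to make it positive)
  edge (4, 0)→(8, 4): d=(4,4) right/bottom  bias=-1
  edge (8, 4)→(8, 12): d=(0,8) right/bottom  bias=-1
  edge (8, 12)→(4, 0): d=(-4,-12) top-left  bias=+0
    (2,0)@(5, 1): e=[0,24,8] → ·  [on edge]
    (2,1)@(5, 3): e=[8,24,0] → █  [on edge]
    (3,1)@(7, 3): e=[0,8,24] → ·  [on edge]
    (2,2)@(5, 5): e=[16,24,-8] → ·
    (3,2)@(7, 5): e=[8,8,16] → █
    (4,2)@(9, 5): e=[0,-8,40] → ·  [on edge]
    (3,3)@(7, 7): e=[16,8,8] → █
    (4,3)@(9, 7): e=[8,-8,32] → ·
    (3,4)@(7, 9): e=[24,8,0] → █  [on edge]
    (4,4)@(9, 9): e=[16,-8,24] → ·
    (3,5)@(7, 11): e=[32,8,-8] → ·
  covered (4 px):
    · · · · ·
    · · █ · ·
    · · · █ ·
    · · · █ ·
    · · · █ ·
    · · · · ·
T1:
  2·area = 8  (B↔C swapped to make it positive)
  edge (6, 6)→(8, 2): d=(2,-4) top-left  bias=+0
  edge (8, 2)→(6, 10): d=(-2,8) right/bottom  bias=-1
  edge (6, 10)→(6, 6): d=(0,-4) top-left  bias=+0
    (3,2)@(7, 5): e=[2,2,4] → █
    (4,2)@(9, 5): e=[10,-14,12] → ·
    (3,3)@(7, 7): e=[6,-2,4] → ·
  covered (1 px):
    · · · · ·
    · · · · ·
    · · · █ ·
    · · · · ·
    · · · · ·
    · · · · ·

Answer: 5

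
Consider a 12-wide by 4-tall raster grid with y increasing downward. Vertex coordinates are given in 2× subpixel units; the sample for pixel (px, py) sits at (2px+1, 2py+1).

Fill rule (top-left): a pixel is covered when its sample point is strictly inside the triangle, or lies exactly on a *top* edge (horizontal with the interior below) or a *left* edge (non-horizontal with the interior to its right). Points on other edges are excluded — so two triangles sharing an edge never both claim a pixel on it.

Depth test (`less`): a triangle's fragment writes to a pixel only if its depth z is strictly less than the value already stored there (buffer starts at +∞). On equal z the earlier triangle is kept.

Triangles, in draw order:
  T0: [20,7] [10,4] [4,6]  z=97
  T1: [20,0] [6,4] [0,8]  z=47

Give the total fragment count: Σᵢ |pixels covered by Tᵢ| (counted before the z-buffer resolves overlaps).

T0:
  2·area = 38  (B↔C swapped to make it positive)
  edge (20, 7)→(4, 6): d=(-16,-1) top-left  bias=+0
  edge (4, 6)→(10, 4): d=(6,-2) top-left  bias=+0
  edge (10, 4)→(20, 7): d=(10,3) right/bottom  bias=-1
    (9,0)@(19, 1): e=[95,0,-57] → ·  [on edge]
    (6,1)@(13, 3): e=[57,0,-19] → ·  [on edge]
    (3,2)@(7, 5): e=[19,0,19] → #  [on edge]
    (4,2)@(9, 5): e=[21,4,13] → #
    (5,2)@(11, 5): e=[23,8,7] → #
    (6,2)@(13, 5): e=[25,12,1] → #
    (7,2)@(15, 5): e=[27,16,-5] → ·
    (0,3)@(1, 7): e=[-19,0,57] → ·  [on edge]
    (3,3)@(7, 7): e=[-13,12,39] → ·
    (4,3)@(9, 7): e=[-11,16,33] → ·
    (5,3)@(11, 7): e=[-9,20,27] → ·
    (6,3)@(13, 7): e=[-7,24,21] → ·
  covered (4 px):
    · · · · · · · · · · · ·
    · · · · · · · · · · · ·
    · · · # # # # · · · · ·
    · · · · · · · · · · · ·
T1:
  2·area = 32  (B↔C swapped to make it positive)
  edge (20, 0)→(0, 8): d=(-20,8) right/bottom  bias=-1
  edge (0, 8)→(6, 4): d=(6,-4) top-left  bias=+0
  edge (6, 4)→(20, 0): d=(14,-4) top-left  bias=+0
    (8,0)@(17, 1): e=[4,26,2] → #
    (9,0)@(19, 1): e=[-12,34,10] → ·
    (5,1)@(11, 3): e=[12,14,6] → #
    (6,1)@(13, 3): e=[-4,22,14] → ·
    (8,1)@(17, 3): e=[-36,38,30] → ·
    (2,2)@(5, 5): e=[20,2,10] → #
    (3,2)@(7, 5): e=[4,10,18] → #
    (4,2)@(9, 5): e=[-12,18,26] → ·
    (5,2)@(11, 5): e=[-28,26,34] → ·
    (2,3)@(5, 7): e=[-20,14,38] → ·
    (3,3)@(7, 7): e=[-36,22,46] → ·
  covered (4 px):
    · · · · · · · · # · · ·
    · · · · · # · · · · · ·
    · · # # · · · · · · · ·
    · · · · · · · · · · · ·

Result: 8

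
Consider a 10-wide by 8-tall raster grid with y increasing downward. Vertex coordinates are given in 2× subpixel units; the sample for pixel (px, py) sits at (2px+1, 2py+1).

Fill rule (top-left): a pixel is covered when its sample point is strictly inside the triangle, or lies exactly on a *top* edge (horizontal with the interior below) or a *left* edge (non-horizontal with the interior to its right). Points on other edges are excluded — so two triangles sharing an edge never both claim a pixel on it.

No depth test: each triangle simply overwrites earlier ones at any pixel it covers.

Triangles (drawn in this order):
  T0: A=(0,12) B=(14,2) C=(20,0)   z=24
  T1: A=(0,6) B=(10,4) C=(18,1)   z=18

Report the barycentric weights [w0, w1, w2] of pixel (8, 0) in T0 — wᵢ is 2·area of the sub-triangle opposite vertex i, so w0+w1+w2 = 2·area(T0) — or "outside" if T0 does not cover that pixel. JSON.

T0:
  2·area = 32
  edge (0, 12)→(14, 2): d=(14,-10) top-left  bias=+0
  edge (14, 2)→(20, 0): d=(6,-2) top-left  bias=+0
  edge (20, 0)→(0, 12): d=(-20,12) right/bottom  bias=-1
    (8,0)@(17, 1): e=[16,0,16] → #  [on edge]
    (9,0)@(19, 1): e=[36,4,-8] → ·
    (5,1)@(11, 3): e=[-16,0,48] → ·  [on edge]
    (6,1)@(13, 3): e=[4,4,24] → #
    (7,1)@(15, 3): e=[24,8,0] → ·  [on edge]
    (8,1)@(17, 3): e=[44,12,-24] → ·
    (2,2)@(5, 5): e=[-48,0,80] → ·  [on edge]
    (5,2)@(11, 5): e=[12,12,8] → #
    (6,2)@(13, 5): e=[32,16,-16] → ·
    (3,3)@(7, 7): e=[0,16,16] → #  [on edge]
    (4,3)@(9, 7): e=[20,20,-8] → ·
    (5,3)@(11, 7): e=[40,24,-32] → ·
    (2,4)@(5, 9): e=[8,24,0] → ·  [on edge]
  covered (4 px):
    · · · · · · · · # ·
    · · · · · · # · · ·
    · · · · · # · · · ·
    · · · # · · · · · ·
    · · · · · · · · · ·
    · · · · · · · · · ·
    · · · · · · · · · ·
    · · · · · · · · · ·
T1:
  2·area = 14  (B↔C swapped to make it positive)
  edge (0, 6)→(18, 1): d=(18,-5) top-left  bias=+0
  edge (18, 1)→(10, 4): d=(-8,3) right/bottom  bias=-1
  edge (10, 4)→(0, 6): d=(-10,2) right/bottom  bias=-1
    (5,1)@(11, 3): e=[1,5,8] → #
    (6,1)@(13, 3): e=[11,-1,4] → ·
    (7,1)@(15, 3): e=[21,-7,0] → ·  [on edge]
    (2,2)@(5, 5): e=[7,7,0] → ·  [on edge]
    (5,2)@(11, 5): e=[37,-11,-12] → ·
  covered (1 px):
    · · · · · · · · · ·
    · · · · · # · · · ·
    · · · · · · · · · ·
    · · · · · · · · · ·
    · · · · · · · · · ·
    · · · · · · · · · ·
    · · · · · · · · · ·
    · · · · · · · · · ·

Final: [0,16,16]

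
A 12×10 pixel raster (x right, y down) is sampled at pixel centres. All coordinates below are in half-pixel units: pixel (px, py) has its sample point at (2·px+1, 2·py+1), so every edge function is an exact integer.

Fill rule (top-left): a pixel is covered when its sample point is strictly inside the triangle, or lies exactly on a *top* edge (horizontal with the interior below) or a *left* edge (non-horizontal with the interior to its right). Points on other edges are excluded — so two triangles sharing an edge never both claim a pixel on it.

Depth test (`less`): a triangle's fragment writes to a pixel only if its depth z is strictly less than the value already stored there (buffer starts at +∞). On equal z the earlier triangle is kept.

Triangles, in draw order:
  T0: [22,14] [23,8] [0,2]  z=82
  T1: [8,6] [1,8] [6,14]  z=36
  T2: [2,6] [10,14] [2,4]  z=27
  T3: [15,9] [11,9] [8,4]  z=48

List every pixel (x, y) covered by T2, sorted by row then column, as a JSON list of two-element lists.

T0:
  2·area = 144  (B↔C swapped to make it positive)
  edge (22, 14)→(0, 2): d=(-22,-12) top-left  bias=+0
  edge (0, 2)→(23, 8): d=(23,6) right/bottom  bias=-1
  edge (23, 8)→(22, 14): d=(-1,6) right/bottom  bias=-1
    (1,1)@(3, 3): e=[14,5,125] → X
    (2,1)@(5, 3): e=[38,-7,113] → .
    (1,2)@(3, 5): e=[-30,51,123] → .
    (3,2)@(7, 5): e=[18,27,99] → X
    (4,2)@(9, 5): e=[42,15,87] → X
    (5,2)@(11, 5): e=[66,3,75] → X
    (6,2)@(13, 5): e=[90,-9,63] → .
    (3,3)@(7, 7): e=[-26,73,97] → .
    (4,3)@(9, 7): e=[-2,61,85] → .
    (5,3)@(11, 7): e=[22,49,73] → X
    (6,3)@(13, 7): e=[46,37,61] → X
    (7,3)@(15, 7): e=[70,25,49] → X
  covered (18 px):
    . . . . . . . . . . . .
    . X . . . . . . . . . .
    . . . X X X . . . . . .
    . . . . . X X X X X . .
    . . . . . . X X X X X .
    . . . . . . . . X X X .
    . . . . . . . . . . X .
    . . . . . . . . . . . .
    . . . . . . . . . . . .
    . . . . . . . . . . . .
T1:
  2·area = 52  (B↔C swapped to make it positive)
  edge (8, 6)→(6, 14): d=(-2,8) right/bottom  bias=-1
  edge (6, 14)→(1, 8): d=(-5,-6) top-left  bias=+0
  edge (1, 8)→(8, 6): d=(7,-2) top-left  bias=+0
    (2,3)@(5, 7): e=[22,29,1] → X
    (3,3)@(7, 7): e=[6,41,5] → X
    (4,3)@(9, 7): e=[-10,53,9] → .
    (1,4)@(3, 9): e=[34,7,11] → X
    (4,4)@(9, 9): e=[-14,43,23] → .
    (1,5)@(3, 11): e=[30,-3,25] → .
    (2,5)@(5, 11): e=[14,9,29] → X
    (3,5)@(7, 11): e=[-2,21,33] → .
    (2,6)@(5, 13): e=[10,-1,43] → .
  covered (6 px):
    . . . . . . . . . . . .
    . . . . . . . . . . . .
    . . . . . . . . . . . .
    . . X X . . . . . . . .
    . X X X . . . . . . . .
    . . X . . . . . . . . .
    . . . . . . . . . . . .
    . . . . . . . . . . . .
    . . . . . . . . . . . .
    . . . . . . . . . . . .
T2:
  2·area = 16  (B↔C swapped to make it positive)
  edge (2, 6)→(2, 4): d=(0,-2) top-left  bias=+0
  edge (2, 4)→(10, 14): d=(8,10) right/bottom  bias=-1
  edge (10, 14)→(2, 6): d=(-8,-8) top-left  bias=+0
    (0,2)@(1, 5): e=[-2,18,0] → .  [on edge]
    (1,3)@(3, 7): e=[2,14,0] → X  [on edge]
    (2,3)@(5, 7): e=[6,-6,16] → .
    (1,4)@(3, 9): e=[2,30,-16] → .
    (2,4)@(5, 9): e=[6,10,0] → X  [on edge]
    (3,4)@(7, 9): e=[10,-10,16] → .
    (2,5)@(5, 11): e=[6,26,-16] → .
    (3,5)@(7, 11): e=[10,6,0] → X  [on edge]
    (4,5)@(9, 11): e=[14,-14,16] → .
    (3,6)@(7, 13): e=[10,22,-16] → .
    (4,6)@(9, 13): e=[14,2,0] → X  [on edge]
    (5,6)@(11, 13): e=[18,-18,16] → .
    (5,7)@(11, 15): e=[18,-2,0] → .  [on edge]
    (6,8)@(13, 17): e=[22,-6,0] → .  [on edge]
    (7,9)@(15, 19): e=[26,-10,0] → .  [on edge]
  covered (4 px):
    . . . . . . . . . . . .
    . . . . . . . . . . . .
    . . . . . . . . . . . .
    . X . . . . . . . . . .
    . . X . . . . . . . . .
    . . . X . . . . . . . .
    . . . . X . . . . . . .
    . . . . . . . . . . . .
    . . . . . . . . . . . .
    . . . . . . . . . . . .
T3:
  2·area = 20
  edge (15, 9)→(11, 9): d=(-4,0) right/bottom  bias=-1
  edge (11, 9)→(8, 4): d=(-3,-5) top-left  bias=+0
  edge (8, 4)→(15, 9): d=(7,5) right/bottom  bias=-1
    (4,2)@(9, 5): e=[16,2,2] → X
    (5,2)@(11, 5): e=[16,12,-8] → .
    (4,3)@(9, 7): e=[8,-4,16] → .
    (5,3)@(11, 7): e=[8,6,6] → X
    (6,3)@(13, 7): e=[8,16,-4] → .
    (0,4)@(1, 9): e=[0,-50,70] → .  [on edge]
    (1,4)@(3, 9): e=[0,-40,60] → .  [on edge]
    (2,4)@(5, 9): e=[0,-30,50] → .  [on edge]
    (3,4)@(7, 9): e=[0,-20,40] → .  [on edge]
    (4,4)@(9, 9): e=[0,-10,30] → .  [on edge]
    (5,4)@(11, 9): e=[0,0,20] → .  [on edge]
    (6,4)@(13, 9): e=[0,10,10] → .  [on edge]
    (7,4)@(15, 9): e=[0,20,0] → .  [on edge]
    (8,4)@(17, 9): e=[0,30,-10] → .  [on edge]
    (9,4)@(19, 9): e=[0,40,-20] → .  [on edge]
    (10,4)@(21, 9): e=[0,50,-30] → .  [on edge]
    (11,4)@(23, 9): e=[0,60,-40] → .  [on edge]
    (8,9)@(17, 19): e=[-40,0,60] → .  [on edge]
  covered (2 px):
    . . . . . . . . . . . .
    . . . . . . . . . . . .
    . . . . X . . . . . . .
    . . . . . X . . . . . .
    . . . . . . . . . . . .
    . . . . . . . . . . . .
    . . . . . . . . . . . .
    . . . . . . . . . . . .
    . . . . . . . . . . . .
    . . . . . . . . . . . .

Result: [[1,3],[2,4],[3,5],[4,6]]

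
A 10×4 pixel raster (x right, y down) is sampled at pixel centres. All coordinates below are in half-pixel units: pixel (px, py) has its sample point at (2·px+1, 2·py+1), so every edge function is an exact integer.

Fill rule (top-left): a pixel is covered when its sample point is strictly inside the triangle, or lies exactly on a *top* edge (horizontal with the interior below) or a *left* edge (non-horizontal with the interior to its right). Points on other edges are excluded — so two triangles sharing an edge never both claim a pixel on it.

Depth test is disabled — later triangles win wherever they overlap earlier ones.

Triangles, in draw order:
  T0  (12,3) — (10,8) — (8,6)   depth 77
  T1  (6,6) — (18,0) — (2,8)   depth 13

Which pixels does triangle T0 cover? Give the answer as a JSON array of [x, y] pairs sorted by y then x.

T0:
  2·area = 14
  edge (12, 3)→(10, 8): d=(-2,5) right/bottom  bias=-1
  edge (10, 8)→(8, 6): d=(-2,-2) top-left  bias=+0
  edge (8, 6)→(12, 3): d=(4,-3) top-left  bias=+0
    (1,0)@(3, 1): e=[49,0,-35] → ·  [on edge]
    (2,1)@(5, 3): e=[35,0,-21] → ·  [on edge]
    (3,2)@(7, 5): e=[21,0,-7] → ·  [on edge]
    (5,2)@(11, 5): e=[1,8,5] → #
    (6,2)@(13, 5): e=[-9,12,11] → ·
    (4,3)@(9, 7): e=[7,0,7] → #  [on edge]
    (5,3)@(11, 7): e=[-3,4,13] → ·
  covered (2 px):
    · · · · · · · · · ·
    · · · · · · · · · ·
    · · · · · # · · · ·
    · · · · # · · · · ·
T1:
  degenerate (2·area = 0) — covers nothing

Final: [[5,2],[4,3]]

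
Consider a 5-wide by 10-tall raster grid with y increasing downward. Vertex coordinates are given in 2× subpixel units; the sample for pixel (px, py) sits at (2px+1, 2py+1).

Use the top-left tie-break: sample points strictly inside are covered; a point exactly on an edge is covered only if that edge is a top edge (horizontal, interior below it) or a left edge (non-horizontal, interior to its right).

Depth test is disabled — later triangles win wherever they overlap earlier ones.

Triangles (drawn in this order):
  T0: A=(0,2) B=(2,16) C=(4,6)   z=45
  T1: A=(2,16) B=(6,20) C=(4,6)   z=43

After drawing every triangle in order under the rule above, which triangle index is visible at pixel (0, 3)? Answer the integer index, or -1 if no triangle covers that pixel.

T0:
  2·area = 48  (B↔C swapped to make it positive)
  edge (0, 2)→(4, 6): d=(4,4) right/bottom  bias=-1
  edge (4, 6)→(2, 16): d=(-2,10) right/bottom  bias=-1
  edge (2, 16)→(0, 2): d=(-2,-14) top-left  bias=+0
    (2,0)@(5, 1): e=[-24,0,72] → ·  [on edge]
    (0,1)@(1, 3): e=[0,36,12] → ·  [on edge]
    (0,2)@(1, 5): e=[8,32,8] → #
    (1,2)@(3, 5): e=[0,12,36] → ·  [on edge]
    (0,3)@(1, 7): e=[16,28,4] → #
    (1,3)@(3, 7): e=[8,8,32] → #
    (2,3)@(5, 7): e=[0,-12,60] → ·  [on edge]
    (0,4)@(1, 9): e=[24,24,0] → #  [on edge]
    (2,4)@(5, 9): e=[8,-16,56] → ·
    (3,4)@(7, 9): e=[0,-36,84] → ·  [on edge]
    (0,5)@(1, 11): e=[32,20,-4] → ·
    (1,5)@(3, 11): e=[24,0,24] → ·  [on edge]
    (4,5)@(9, 11): e=[0,-60,108] → ·  [on edge]
  covered (5 px):
    · · · · ·
    · · · · ·
    # · · · ·
    # # · · ·
    # # · · ·
    · · · · ·
    · · · · ·
    · · · · ·
    · · · · ·
    · · · · ·
T1:
  2·area = 48  (B↔C swapped to make it positive)
  edge (2, 16)→(4, 6): d=(2,-10) top-left  bias=+0
  edge (4, 6)→(6, 20): d=(2,14) right/bottom  bias=-1
  edge (6, 20)→(2, 16): d=(-4,-4) top-left  bias=+0
    (2,0)@(5, 1): e=[0,-24,72] → ·  [on edge]
    (1,5)@(3, 11): e=[0,24,24] → #  [on edge]
    (2,5)@(5, 11): e=[20,-4,32] → ·
    (1,6)@(3, 13): e=[4,28,16] → #
    (2,6)@(5, 13): e=[24,0,24] → ·  [on edge]
    (0,7)@(1, 15): e=[-12,60,0] → ·  [on edge]
    (1,7)@(3, 15): e=[8,32,8] → #
    (2,7)@(5, 15): e=[28,4,16] → #
    (3,7)@(7, 15): e=[48,-24,24] → ·
    (1,8)@(3, 17): e=[12,36,0] → #  [on edge]
    (3,8)@(7, 17): e=[52,-20,16] → ·
    (1,9)@(3, 19): e=[16,40,-8] → ·
    (2,9)@(5, 19): e=[36,12,0] → #  [on edge]
  covered (7 px):
    · · · · ·
    · · · · ·
    · · · · ·
    · · · · ·
    · · · · ·
    · # · · ·
    · # · · ·
    · # # · ·
    · # # · ·
    · · # · ·

Z-buffer (winner per pixel, '.' = empty):
  . . . . .
  . . . . .
  0 . . . .
  0 0 . . .
  0 0 . . .
  . 1 . . .
  . 1 . . .
  . 1 1 . .
  . 1 1 . .
  . . 1 . .

Answer: 0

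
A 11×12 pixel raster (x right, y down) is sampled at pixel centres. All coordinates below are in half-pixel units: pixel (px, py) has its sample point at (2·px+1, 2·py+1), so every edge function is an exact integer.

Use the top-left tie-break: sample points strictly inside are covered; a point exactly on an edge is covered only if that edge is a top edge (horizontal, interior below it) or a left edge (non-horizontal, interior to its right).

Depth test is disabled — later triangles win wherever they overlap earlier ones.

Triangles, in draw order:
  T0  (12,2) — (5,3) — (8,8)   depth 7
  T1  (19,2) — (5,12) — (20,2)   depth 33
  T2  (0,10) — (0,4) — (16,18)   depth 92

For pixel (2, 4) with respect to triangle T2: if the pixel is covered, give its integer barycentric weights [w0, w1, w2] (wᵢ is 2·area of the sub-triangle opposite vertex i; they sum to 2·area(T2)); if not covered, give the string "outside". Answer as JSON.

T0:
  2·area = 38  (B↔C swapped to make it positive)
  edge (12, 2)→(8, 8): d=(-4,6) right/bottom  bias=-1
  edge (8, 8)→(5, 3): d=(-3,-5) top-left  bias=+0
  edge (5, 3)→(12, 2): d=(7,-1) top-left  bias=+0
    (9,0)@(19, 1): e=[-38,76,0] → ·  [on edge]
    (2,1)@(5, 3): e=[38,0,0] → #  [on edge]
    (3,1)@(7, 3): e=[26,10,2] → #
    (4,1)@(9, 3): e=[14,20,4] → #
    (5,1)@(11, 3): e=[2,30,6] → #
    (6,1)@(13, 3): e=[-10,40,8] → ·
    (2,2)@(5, 5): e=[30,-6,14] → ·
    (3,2)@(7, 5): e=[18,4,16] → #
    (5,2)@(11, 5): e=[-6,24,20] → ·
    (3,3)@(7, 7): e=[10,-2,30] → ·
    (4,3)@(9, 7): e=[-2,8,32] → ·
    (5,6)@(11, 13): e=[-38,0,76] → ·  [on edge]
    (8,11)@(17, 23): e=[-114,0,152] → ·  [on edge]
  covered (6 px):
    · · · · · · · · · · ·
    · · # # # # · · · · ·
    · · · # # · · · · · ·
    · · · · · · · · · · ·
    · · · · · · · · · · ·
    · · · · · · · · · · ·
    · · · · · · · · · · ·
    · · · · · · · · · · ·
    · · · · · · · · · · ·
    · · · · · · · · · · ·
    · · · · · · · · · · ·
    · · · · · · · · · · ·
T1:
  2·area = 10  (B↔C swapped to make it positive)
  edge (19, 2)→(20, 2): d=(1,0) top-left  bias=+0
  edge (20, 2)→(5, 12): d=(-15,10) right/bottom  bias=-1
  edge (5, 12)→(19, 2): d=(14,-10) top-left  bias=+0
    (7,2)@(15, 5): e=[3,5,2] → #
    (8,2)@(17, 5): e=[3,-15,22] → ·
    (7,3)@(15, 7): e=[5,-25,30] → ·
  covered (1 px):
    · · · · · · · · · · ·
    · · · · · · · · · · ·
    · · · · · · · # · · ·
    · · · · · · · · · · ·
    · · · · · · · · · · ·
    · · · · · · · · · · ·
    · · · · · · · · · · ·
    · · · · · · · · · · ·
    · · · · · · · · · · ·
    · · · · · · · · · · ·
    · · · · · · · · · · ·
    · · · · · · · · · · ·
T2:
  2·area = 96
  edge (0, 10)→(0, 4): d=(0,-6) top-left  bias=+0
  edge (0, 4)→(16, 18): d=(16,14) right/bottom  bias=-1
  edge (16, 18)→(0, 10): d=(-16,-8) top-left  bias=+0
    (0,2)@(1, 5): e=[6,2,88] → #
    (1,2)@(3, 5): e=[18,-26,104] → ·
    (0,3)@(1, 7): e=[6,34,56] → #
    (1,3)@(3, 7): e=[18,6,72] → #
    (2,3)@(5, 7): e=[30,-22,88] → ·
    (0,4)@(1, 9): e=[6,66,24] → #
    (2,4)@(5, 9): e=[30,10,56] → #
    (3,4)@(7, 9): e=[42,-18,72] → ·
    (0,5)@(1, 11): e=[6,98,-8] → ·
    (1,5)@(3, 11): e=[18,70,8] → #
    (3,5)@(7, 11): e=[42,14,40] → #
    (4,5)@(9, 11): e=[54,-14,56] → ·
  covered (12 px):
    · · · · · · · · · · ·
    · · · · · · · · · · ·
    # · · · · · · · · · ·
    # # · · · · · · · · ·
    # # # · · · · · · · ·
    · # # # · · · · · · ·
    · · · # # · · · · · ·
    · · · · · # · · · · ·
    · · · · · · · · · · ·
    · · · · · · · · · · ·
    · · · · · · · · · · ·
    · · · · · · · · · · ·

Result: [10,56,30]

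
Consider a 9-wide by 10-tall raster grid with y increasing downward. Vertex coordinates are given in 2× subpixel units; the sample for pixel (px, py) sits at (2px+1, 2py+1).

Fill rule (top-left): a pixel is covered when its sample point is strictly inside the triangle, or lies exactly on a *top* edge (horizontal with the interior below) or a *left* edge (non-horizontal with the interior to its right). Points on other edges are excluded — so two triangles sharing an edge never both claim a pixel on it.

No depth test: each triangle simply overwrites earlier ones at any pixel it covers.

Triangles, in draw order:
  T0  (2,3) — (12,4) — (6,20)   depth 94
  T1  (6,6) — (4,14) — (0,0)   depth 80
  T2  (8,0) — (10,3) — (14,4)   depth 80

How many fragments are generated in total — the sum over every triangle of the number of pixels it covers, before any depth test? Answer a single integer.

T0:
  2·area = 166
  edge (2, 3)→(12, 4): d=(10,1) right/bottom  bias=-1
  edge (12, 4)→(6, 20): d=(-6,16) right/bottom  bias=-1
  edge (6, 20)→(2, 3): d=(-4,-17) top-left  bias=+0
    (1,2)@(3, 5): e=[19,138,9] → #
    (2,2)@(5, 5): e=[17,106,43] → #
    (3,2)@(7, 5): e=[15,74,77] → #
    (4,2)@(9, 5): e=[13,42,111] → #
    (5,2)@(11, 5): e=[11,10,145] → #
    (6,2)@(13, 5): e=[9,-22,179] → ·
    (1,3)@(3, 7): e=[39,126,1] → #
    (5,3)@(11, 7): e=[31,-2,137] → ·
    (1,4)@(3, 9): e=[59,114,-7] → ·
    (2,4)@(5, 9): e=[57,82,27] → #
    (5,4)@(11, 9): e=[51,-14,129] → ·
    (2,5)@(5, 11): e=[77,70,19] → #
  covered (20 px):
    · · · · · · · · ·
    · · · · · · · · ·
    · # # # # # · · ·
    · # # # # · · · ·
    · · # # # · · · ·
    · · # # # · · · ·
    · · # # · · · · ·
    · · # # · · · · ·
    · · · # · · · · ·
    · · · · · · · · ·
T1:
  2·area = 60
  edge (6, 6)→(4, 14): d=(-2,8) right/bottom  bias=-1
  edge (4, 14)→(0, 0): d=(-4,-14) top-left  bias=+0
  edge (0, 0)→(6, 6): d=(6,6) right/bottom  bias=-1
    (0,0)@(1, 1): e=[50,10,0] → ·  [on edge]
    (0,1)@(1, 3): e=[46,2,12] → #
    (1,1)@(3, 3): e=[30,30,0] → ·  [on edge]
    (0,2)@(1, 5): e=[42,-6,24] → ·
    (1,2)@(3, 5): e=[26,22,12] → #
    (2,2)@(5, 5): e=[10,50,0] → ·  [on edge]
    (1,3)@(3, 7): e=[22,14,24] → #
    (2,3)@(5, 7): e=[6,42,12] → #
    (3,3)@(7, 7): e=[-10,70,0] → ·  [on edge]
    (1,4)@(3, 9): e=[18,6,36] → #
    (3,4)@(7, 9): e=[-14,62,12] → ·
    (4,4)@(9, 9): e=[-30,90,0] → ·  [on edge]
    (5,5)@(11, 11): e=[-50,110,0] → ·  [on edge]
    (6,6)@(13, 13): e=[-70,130,0] → ·  [on edge]
    (7,7)@(15, 15): e=[-90,150,0] → ·  [on edge]
    (8,8)@(17, 17): e=[-110,170,0] → ·  [on edge]
  covered (6 px):
    · · · · · · · · ·
    # · · · · · · · ·
    · # · · · · · · ·
    · # # · · · · · ·
    · # # · · · · · ·
    · · · · · · · · ·
    · · · · · · · · ·
    · · · · · · · · ·
    · · · · · · · · ·
    · · · · · · · · ·
T2:
  2·area = 10  (B↔C swapped to make it positive)
  edge (8, 0)→(14, 4): d=(6,4) right/bottom  bias=-1
  edge (14, 4)→(10, 3): d=(-4,-1) top-left  bias=+0
  edge (10, 3)→(8, 0): d=(-2,-3) top-left  bias=+0
    (4,0)@(9, 1): e=[2,7,1] → #
    (5,0)@(11, 1): e=[-6,9,7] → ·
    (4,1)@(9, 3): e=[14,-1,-3] → ·
    (5,1)@(11, 3): e=[6,1,3] → #
    (6,1)@(13, 3): e=[-2,3,9] → ·
    (5,2)@(11, 5): e=[18,-7,-1] → ·
  covered (2 px):
    · · · · # · · · ·
    · · · · · # · · ·
    · · · · · · · · ·
    · · · · · · · · ·
    · · · · · · · · ·
    · · · · · · · · ·
    · · · · · · · · ·
    · · · · · · · · ·
    · · · · · · · · ·
    · · · · · · · · ·

Result: 28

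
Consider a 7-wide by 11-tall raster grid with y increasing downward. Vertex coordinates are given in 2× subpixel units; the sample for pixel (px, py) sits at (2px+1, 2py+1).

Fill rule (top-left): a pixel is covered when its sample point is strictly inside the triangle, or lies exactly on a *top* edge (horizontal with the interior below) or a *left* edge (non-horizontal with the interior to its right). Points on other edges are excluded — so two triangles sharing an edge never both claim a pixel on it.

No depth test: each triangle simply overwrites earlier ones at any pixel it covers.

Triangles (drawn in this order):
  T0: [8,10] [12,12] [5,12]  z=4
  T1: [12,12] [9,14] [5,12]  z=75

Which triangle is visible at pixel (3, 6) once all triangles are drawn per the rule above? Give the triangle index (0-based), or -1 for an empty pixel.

T0:
  2·area = 14
  edge (8, 10)→(12, 12): d=(4,2) right/bottom  bias=-1
  edge (12, 12)→(5, 12): d=(-7,0) right/bottom  bias=-1
  edge (5, 12)→(8, 10): d=(3,-2) top-left  bias=+0
    (3,5)@(7, 11): e=[6,7,1] → █
    (4,5)@(9, 11): e=[2,7,5] → █
    (5,5)@(11, 11): e=[-2,7,9] → ·
    (3,6)@(7, 13): e=[14,-7,7] → ·
    (4,6)@(9, 13): e=[10,-7,11] → ·
  covered (2 px):
    · · · · · · ·
    · · · · · · ·
    · · · · · · ·
    · · · · · · ·
    · · · · · · ·
    · · · █ █ · ·
    · · · · · · ·
    · · · · · · ·
    · · · · · · ·
    · · · · · · ·
    · · · · · · ·
T1:
  2·area = 14
  edge (12, 12)→(9, 14): d=(-3,2) right/bottom  bias=-1
  edge (9, 14)→(5, 12): d=(-4,-2) top-left  bias=+0
  edge (5, 12)→(12, 12): d=(7,0) top-left  bias=+0
    (1,5)@(3, 11): e=[21,0,-7] → ·  [on edge]
    (3,6)@(7, 13): e=[7,0,7] → █  [on edge]
    (4,6)@(9, 13): e=[3,4,7] → █
    (5,6)@(11, 13): e=[-1,8,7] → ·
    (3,7)@(7, 15): e=[1,-8,21] → ·
    (4,7)@(9, 15): e=[-3,-4,21] → ·
    (5,7)@(11, 15): e=[-7,0,21] → ·  [on edge]
  covered (2 px):
    · · · · · · ·
    · · · · · · ·
    · · · · · · ·
    · · · · · · ·
    · · · · · · ·
    · · · · · · ·
    · · · █ █ · ·
    · · · · · · ·
    · · · · · · ·
    · · · · · · ·
    · · · · · · ·

Z-buffer (winner per pixel, '.' = empty):
  . . . . . . .
  . . . . . . .
  . . . . . . .
  . . . . . . .
  . . . . . . .
  . . . 0 0 . .
  . . . 1 1 . .
  . . . . . . .
  . . . . . . .
  . . . . . . .
  . . . . . . .

Answer: 1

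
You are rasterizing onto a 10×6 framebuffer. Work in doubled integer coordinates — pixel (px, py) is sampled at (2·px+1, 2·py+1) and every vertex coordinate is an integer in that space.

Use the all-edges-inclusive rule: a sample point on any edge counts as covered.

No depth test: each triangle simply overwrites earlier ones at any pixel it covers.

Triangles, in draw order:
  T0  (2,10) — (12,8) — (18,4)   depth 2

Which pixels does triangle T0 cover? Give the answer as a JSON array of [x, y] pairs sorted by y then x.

T0:
  2·area = 28  (B↔C swapped to make it positive)
  edge (2, 10)→(18, 4): d=(16,-6) inclusive
  edge (18, 4)→(12, 8): d=(-6,4) inclusive
  edge (12, 8)→(2, 10): d=(-10,2) inclusive
    (5,3)@(11, 7): e=[6,10,12] → #
    (6,3)@(13, 7): e=[18,2,8] → #
    (7,3)@(15, 7): e=[30,-6,4] → ·
    (8,3)@(17, 7): e=[42,-14,0] → ·  [on edge]
    (2,4)@(5, 9): e=[2,22,4] → #
    (3,4)@(7, 9): e=[14,14,0] → #  [on edge]
    (4,4)@(9, 9): e=[26,6,-4] → ·
    (5,4)@(11, 9): e=[38,-2,-8] → ·
    (6,4)@(13, 9): e=[50,-10,-12] → ·
    (2,5)@(5, 11): e=[34,10,-16] → ·
    (3,5)@(7, 11): e=[46,2,-20] → ·
  covered (4 px):
    · · · · · · · · · ·
    · · · · · · · · · ·
    · · · · · · · · · ·
    · · · · · # # · · ·
    · · # # · · · · · ·
    · · · · · · · · · ·

Answer: [[5,3],[6,3],[2,4],[3,4]]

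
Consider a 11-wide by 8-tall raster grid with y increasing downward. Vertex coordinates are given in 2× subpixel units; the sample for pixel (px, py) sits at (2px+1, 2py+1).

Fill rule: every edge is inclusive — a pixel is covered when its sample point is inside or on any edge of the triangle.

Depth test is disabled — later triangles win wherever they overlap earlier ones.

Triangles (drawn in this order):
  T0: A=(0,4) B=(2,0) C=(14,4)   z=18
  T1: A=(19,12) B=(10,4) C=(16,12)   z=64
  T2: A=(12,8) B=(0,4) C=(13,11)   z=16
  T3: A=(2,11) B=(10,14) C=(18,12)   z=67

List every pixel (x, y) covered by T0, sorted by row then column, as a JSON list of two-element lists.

T0:
  2·area = 56
  edge (0, 4)→(2, 0): d=(2,-4) inclusive
  edge (2, 0)→(14, 4): d=(12,4) inclusive
  edge (14, 4)→(0, 4): d=(-14,0) inclusive
    (1,0)@(3, 1): e=[6,8,42] → X
    (2,0)@(5, 1): e=[14,0,42] → X  [on edge]
    (3,0)@(7, 1): e=[22,-8,42] → .
    (0,1)@(1, 3): e=[2,40,14] → X
    (3,1)@(7, 3): e=[26,16,14] → X
    (4,1)@(9, 3): e=[34,8,14] → X
    (5,1)@(11, 3): e=[42,0,14] → X  [on edge]
    (6,1)@(13, 3): e=[50,-8,14] → .
    (0,2)@(1, 5): e=[6,64,-14] → .
    (1,2)@(3, 5): e=[14,56,-14] → .
    (2,2)@(5, 5): e=[22,48,-14] → .
    (3,2)@(7, 5): e=[30,40,-14] → .
    (8,2)@(17, 5): e=[70,0,-14] → .  [on edge]
  covered (8 px):
    . X X . . . . . . . .
    X X X X X X . . . . .
    . . . . . . . . . . .
    . . . . . . . . . . .
    . . . . . . . . . . .
    . . . . . . . . . . .
    . . . . . . . . . . .
    . . . . . . . . . . .
T1:
  2·area = 24  (B↔C swapped to make it positive)
  edge (19, 12)→(16, 12): d=(-3,0) inclusive
  edge (16, 12)→(10, 4): d=(-6,-8) inclusive
  edge (10, 4)→(19, 12): d=(9,8) inclusive
    (5,2)@(11, 5): e=[21,2,1] → X
    (6,2)@(13, 5): e=[21,18,-15] → .
    (5,3)@(11, 7): e=[15,-10,19] → .
    (6,3)@(13, 7): e=[15,6,3] → X
    (7,3)@(15, 7): e=[15,22,-13] → .
    (6,4)@(13, 9): e=[9,-6,21] → .
    (7,4)@(15, 9): e=[9,10,5] → X
    (8,4)@(17, 9): e=[9,26,-11] → .
    (7,5)@(15, 11): e=[3,-2,23] → .
    (8,5)@(17, 11): e=[3,14,7] → X
    (9,5)@(19, 11): e=[3,30,-9] → .
    (8,6)@(17, 13): e=[-3,2,25] → .
  covered (4 px):
    . . . . . . . . . . .
    . . . . . . . . . . .
    . . . . . X . . . . .
    . . . . . . X . . . .
    . . . . . . . X . . .
    . . . . . . . . X . .
    . . . . . . . . . . .
    . . . . . . . . . . .
T2:
  2·area = 32  (B↔C swapped to make it positive)
  edge (12, 8)→(13, 11): d=(1,3) inclusive
  edge (13, 11)→(0, 4): d=(-13,-7) inclusive
  edge (0, 4)→(12, 8): d=(12,4) inclusive
    (1,2)@(3, 5): e=[24,8,0] → X  [on edge]
    (2,2)@(5, 5): e=[18,22,-8] → .
    (5,2)@(11, 5): e=[0,64,-32] → .  [on edge]
    (1,3)@(3, 7): e=[26,-18,24] → .
    (3,3)@(7, 7): e=[14,10,8] → X
    (4,3)@(9, 7): e=[8,24,0] → X  [on edge]
    (5,3)@(11, 7): e=[2,38,-8] → .
    (3,4)@(7, 9): e=[16,-16,32] → .
    (4,4)@(9, 9): e=[10,-2,24] → .
    (5,4)@(11, 9): e=[4,12,16] → X
    (6,4)@(13, 9): e=[-2,26,8] → .
    (7,4)@(15, 9): e=[-8,40,0] → .  [on edge]
    (6,5)@(13, 11): e=[0,0,32] → X  [on edge]
    (10,5)@(21, 11): e=[-24,56,0] → .  [on edge]
  covered (5 px):
    . . . . . . . . . . .
    . . . . . . . . . . .
    . X . . . . . . . . .
    . . . X X . . . . . .
    . . . . . X . . . . .
    . . . . . . X . . . .
    . . . . . . . . . . .
    . . . . . . . . . . .
T3:
  2·area = 40  (B↔C swapped to make it positive)
  edge (2, 11)→(18, 12): d=(16,1) inclusive
  edge (18, 12)→(10, 14): d=(-8,2) inclusive
  edge (10, 14)→(2, 11): d=(-8,-3) inclusive
    (4,6)@(9, 13): e=[25,10,5] → X
    (5,6)@(11, 13): e=[23,6,11] → X
    (6,6)@(13, 13): e=[21,2,17] → X
    (7,6)@(15, 13): e=[19,-2,23] → .
    (4,7)@(9, 15): e=[57,-6,-11] → .
    (5,7)@(11, 15): e=[55,-10,-5] → .
    (6,7)@(13, 15): e=[53,-14,1] → .
  covered (3 px):
    . . . . . . . . . . .
    . . . . . . . . . . .
    . . . . . . . . . . .
    . . . . . . . . . . .
    . . . . . . . . . . .
    . . . . . . . . . . .
    . . . . X X X . . . .
    . . . . . . . . . . .

Answer: [[1,0],[2,0],[0,1],[1,1],[2,1],[3,1],[4,1],[5,1]]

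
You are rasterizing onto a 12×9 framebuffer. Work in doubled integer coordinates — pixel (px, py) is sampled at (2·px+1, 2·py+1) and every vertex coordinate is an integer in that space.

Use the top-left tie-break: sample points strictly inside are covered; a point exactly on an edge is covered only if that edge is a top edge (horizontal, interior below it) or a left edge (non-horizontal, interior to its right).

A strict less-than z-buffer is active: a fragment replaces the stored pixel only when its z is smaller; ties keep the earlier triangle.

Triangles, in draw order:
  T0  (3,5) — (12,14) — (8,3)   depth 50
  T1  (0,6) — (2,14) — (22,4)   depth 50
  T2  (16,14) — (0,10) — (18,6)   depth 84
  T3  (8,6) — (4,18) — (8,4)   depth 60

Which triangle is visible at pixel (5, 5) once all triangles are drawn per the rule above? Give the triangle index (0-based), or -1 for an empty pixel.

T0:
  2·area = 63  (B↔C swapped to make it positive)
  edge (3, 5)→(8, 3): d=(5,-2) top-left  bias=+0
  edge (8, 3)→(12, 14): d=(4,11) right/bottom  bias=-1
  edge (12, 14)→(3, 5): d=(-9,-9) top-left  bias=+0
    (6,0)@(13, 1): e=[0,-63,126] → .  [on edge]
    (0,1)@(1, 3): e=[-14,77,0] → .  [on edge]
    (1,2)@(3, 5): e=[0,63,0] → X  [on edge]
    (2,2)@(5, 5): e=[4,41,18] → X
    (3,2)@(7, 5): e=[8,19,36] → X
    (4,2)@(9, 5): e=[12,-3,54] → .
    (1,3)@(3, 7): e=[10,71,-18] → .
    (2,3)@(5, 7): e=[14,49,0] → X  [on edge]
    (4,3)@(9, 7): e=[22,5,36] → X
    (5,3)@(11, 7): e=[26,-17,54] → .
    (2,4)@(5, 9): e=[24,57,-18] → .
    (3,4)@(7, 9): e=[28,35,0] → X  [on edge]
    (4,5)@(9, 11): e=[42,21,0] → X  [on edge]
    (5,6)@(11, 13): e=[56,7,0] → X  [on edge]
    (6,7)@(13, 15): e=[70,-7,0] → .  [on edge]
    (7,8)@(15, 17): e=[84,-21,0] → .  [on edge]
  covered (10 px):
    . . . . . . . . . . . .
    . . . . . . . . . . . .
    . X X X . . . . . . . .
    . . X X X . . . . . . .
    . . . X X . . . . . . .
    . . . . X . . . . . . .
    . . . . . X . . . . . .
    . . . . . . . . . . . .
    . . . . . . . . . . . .
T1:
  2·area = 180  (B↔C swapped to make it positive)
  edge (0, 6)→(22, 4): d=(22,-2) top-left  bias=+0
  edge (22, 4)→(2, 14): d=(-20,10) right/bottom  bias=-1
  edge (2, 14)→(0, 6): d=(-2,-8) top-left  bias=+0
    (5,2)@(11, 5): e=[0,90,90] → X  [on edge]
    (6,2)@(13, 5): e=[4,70,106] → X
    (7,2)@(15, 5): e=[8,50,122] → X
    (8,2)@(17, 5): e=[12,30,138] → X
    (9,2)@(19, 5): e=[16,10,154] → X
    (10,2)@(21, 5): e=[20,-10,170] → .
    (0,3)@(1, 7): e=[24,150,6] → X
    (1,3)@(3, 7): e=[28,130,22] → X
    (2,3)@(5, 7): e=[32,110,38] → X
    (3,3)@(7, 7): e=[36,90,54] → X
    (4,3)@(9, 7): e=[40,70,70] → X
    (8,3)@(17, 7): e=[56,-10,134] → .
  covered (23 px):
    . . . . . . . . . . . .
    . . . . . . . . . . . .
    . . . . . X X X X X . .
    X X X X X X X X . . . .
    X X X X X X . . . . . .
    . X X X . . . . . . . .
    . X . . . . . . . . . .
    . . . . . . . . . . . .
    . . . . . . . . . . . .
T2:
  2·area = 136
  edge (16, 14)→(0, 10): d=(-16,-4) top-left  bias=+0
  edge (0, 10)→(18, 6): d=(18,-4) top-left  bias=+0
  edge (18, 6)→(16, 14): d=(-2,8) right/bottom  bias=-1
    (7,3)@(15, 7): e=[108,6,22] → X
    (8,3)@(17, 7): e=[116,14,6] → X
    (9,3)@(19, 7): e=[124,22,-10] → .
    (2,4)@(5, 9): e=[36,2,98] → X
    (3,4)@(7, 9): e=[44,10,82] → X
    (4,4)@(9, 9): e=[52,18,66] → X
    (5,4)@(11, 9): e=[60,26,50] → X
    (6,4)@(13, 9): e=[68,34,34] → X
    (9,4)@(19, 9): e=[92,58,-14] → .
    (2,5)@(5, 11): e=[4,38,94] → X
    (8,5)@(17, 11): e=[52,86,-2] → .
    (2,6)@(5, 13): e=[-28,74,90] → .
  covered (17 px):
    . . . . . . . . . . . .
    . . . . . . . . . . . .
    . . . . . . . . . . . .
    . . . . . . . X X . . .
    . . X X X X X X X . . .
    . . X X X X X X . . . .
    . . . . . . X X . . . .
    . . . . . . . . . . . .
    . . . . . . . . . . . .
T3:
  2·area = 8
  edge (8, 6)→(4, 18): d=(-4,12) right/bottom  bias=-1
  edge (4, 18)→(8, 4): d=(4,-14) top-left  bias=+0
  edge (8, 4)→(8, 6): d=(0,2) right/bottom  bias=-1
    (4,1)@(9, 3): e=[0,10,-2] → .  [on edge]
    (3,4)@(7, 9): e=[0,6,2] → .  [on edge]
    (2,7)@(5, 15): e=[0,2,6] → .  [on edge]
  covered (0 px):
    . . . . . . . . . . . .
    . . . . . . . . . . . .
    . . . . . . . . . . . .
    . . . . . . . . . . . .
    . . . . . . . . . . . .
    . . . . . . . . . . . .
    . . . . . . . . . . . .
    . . . . . . . . . . . .
    . . . . . . . . . . . .

Z-buffer (winner per pixel, '.' = empty):
  . . . . . . . . . . . .
  . . . . . . . . . . . .
  . 0 0 0 . 1 1 1 1 1 . .
  1 1 0 0 0 1 1 1 2 . . .
  1 1 1 0 0 1 2 2 2 . . .
  . 1 1 1 0 2 2 2 . . . .
  . 1 . . . 0 2 2 . . . .
  . . . . . . . . . . . .
  . . . . . . . . . . . .

Result: 2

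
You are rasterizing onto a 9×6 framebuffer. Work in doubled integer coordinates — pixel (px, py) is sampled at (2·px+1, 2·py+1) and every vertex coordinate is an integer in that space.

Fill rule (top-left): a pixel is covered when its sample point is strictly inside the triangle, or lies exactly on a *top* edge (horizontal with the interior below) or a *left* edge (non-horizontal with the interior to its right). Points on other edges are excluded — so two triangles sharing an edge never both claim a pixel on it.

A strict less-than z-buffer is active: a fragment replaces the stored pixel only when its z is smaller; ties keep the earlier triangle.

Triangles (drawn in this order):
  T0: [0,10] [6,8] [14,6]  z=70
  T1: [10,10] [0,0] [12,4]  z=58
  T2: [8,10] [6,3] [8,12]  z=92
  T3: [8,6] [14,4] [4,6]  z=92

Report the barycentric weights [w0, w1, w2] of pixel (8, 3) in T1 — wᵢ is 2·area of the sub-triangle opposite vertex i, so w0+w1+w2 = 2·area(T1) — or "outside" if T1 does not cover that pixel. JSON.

T0:
  2·area = 4
  edge (0, 10)→(6, 8): d=(6,-2) top-left  bias=+0
  edge (6, 8)→(14, 6): d=(8,-2) top-left  bias=+0
  edge (14, 6)→(0, 10): d=(-14,4) right/bottom  bias=-1
    (7,2)@(15, 5): e=[0,-6,10] → .  [on edge]
    (4,3)@(9, 7): e=[0,-2,6] → .  [on edge]
    (1,4)@(3, 9): e=[0,2,2] → X  [on edge]
    (2,4)@(5, 9): e=[4,6,-6] → .
    (1,5)@(3, 11): e=[12,18,-26] → .
  covered (1 px):
    . . . . . . . . .
    . . . . . . . . .
    . . . . . . . . .
    . . . . . . . . .
    . X . . . . . . .
    . . . . . . . . .
T1:
  2·area = 80
  edge (10, 10)→(0, 0): d=(-10,-10) top-left  bias=+0
  edge (0, 0)→(12, 4): d=(12,4) right/bottom  bias=-1
  edge (12, 4)→(10, 10): d=(-2,6) right/bottom  bias=-1
    (0,0)@(1, 1): e=[0,8,72] → X  [on edge]
    (1,0)@(3, 1): e=[20,0,60] → .  [on edge]
    (6,0)@(13, 1): e=[120,-40,0] → .  [on edge]
    (0,1)@(1, 3): e=[-20,32,68] → .
    (1,1)@(3, 3): e=[0,24,56] → X  [on edge]
    (2,1)@(5, 3): e=[20,16,44] → X
    (3,1)@(7, 3): e=[40,8,32] → X
    (4,1)@(9, 3): e=[60,0,20] → .  [on edge]
    (1,2)@(3, 5): e=[-20,48,52] → .
    (2,2)@(5, 5): e=[0,40,40] → X  [on edge]
    (4,2)@(9, 5): e=[40,24,16] → X
    (5,2)@(11, 5): e=[60,16,4] → X
    (7,2)@(15, 5): e=[100,0,-20] → .  [on edge]
    (3,3)@(7, 7): e=[0,56,24] → X  [on edge]
    (5,3)@(11, 7): e=[40,40,0] → .  [on edge]
    (4,4)@(9, 9): e=[0,72,8] → X  [on edge]
    (5,5)@(11, 11): e=[0,88,-8] → .  [on edge]
  covered (11 px):
    X . . . . . . . .
    . X X X . . . . .
    . . X X X X . . .
    . . . X X . . . .
    . . . . X . . . .
    . . . . . . . . .
T2:
  2·area = 4  (B↔C swapped to make it positive)
  edge (8, 10)→(8, 12): d=(0,2) right/bottom  bias=-1
  edge (8, 12)→(6, 3): d=(-2,-9) top-left  bias=+0
  edge (6, 3)→(8, 10): d=(2,7) right/bottom  bias=-1
    (3,3)@(7, 7): e=[2,1,1] → X
    (4,3)@(9, 7): e=[-2,19,-13] → .
    (3,4)@(7, 9): e=[2,-3,5] → .
  covered (1 px):
    . . . . . . . . .
    . . . . . . . . .
    . . . . . . . . .
    . . . X . . . . .
    . . . . . . . . .
    . . . . . . . . .
T3:
  2·area = 8  (B↔C swapped to make it positive)
  edge (8, 6)→(4, 6): d=(-4,0) right/bottom  bias=-1
  edge (4, 6)→(14, 4): d=(10,-2) top-left  bias=+0
  edge (14, 4)→(8, 6): d=(-6,2) right/bottom  bias=-1
    (8,1)@(17, 3): e=[12,-4,0] → .  [on edge]
    (4,2)@(9, 5): e=[4,0,4] → X  [on edge]
    (5,2)@(11, 5): e=[4,4,0] → .  [on edge]
    (2,3)@(5, 7): e=[-4,12,0] → .  [on edge]
    (4,3)@(9, 7): e=[-4,20,-8] → .
  covered (1 px):
    . . . . . . . . .
    . . . . . . . . .
    . . . . X . . . .
    . . . . . . . . .
    . . . . . . . . .
    . . . . . . . . .

Result: "outside"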